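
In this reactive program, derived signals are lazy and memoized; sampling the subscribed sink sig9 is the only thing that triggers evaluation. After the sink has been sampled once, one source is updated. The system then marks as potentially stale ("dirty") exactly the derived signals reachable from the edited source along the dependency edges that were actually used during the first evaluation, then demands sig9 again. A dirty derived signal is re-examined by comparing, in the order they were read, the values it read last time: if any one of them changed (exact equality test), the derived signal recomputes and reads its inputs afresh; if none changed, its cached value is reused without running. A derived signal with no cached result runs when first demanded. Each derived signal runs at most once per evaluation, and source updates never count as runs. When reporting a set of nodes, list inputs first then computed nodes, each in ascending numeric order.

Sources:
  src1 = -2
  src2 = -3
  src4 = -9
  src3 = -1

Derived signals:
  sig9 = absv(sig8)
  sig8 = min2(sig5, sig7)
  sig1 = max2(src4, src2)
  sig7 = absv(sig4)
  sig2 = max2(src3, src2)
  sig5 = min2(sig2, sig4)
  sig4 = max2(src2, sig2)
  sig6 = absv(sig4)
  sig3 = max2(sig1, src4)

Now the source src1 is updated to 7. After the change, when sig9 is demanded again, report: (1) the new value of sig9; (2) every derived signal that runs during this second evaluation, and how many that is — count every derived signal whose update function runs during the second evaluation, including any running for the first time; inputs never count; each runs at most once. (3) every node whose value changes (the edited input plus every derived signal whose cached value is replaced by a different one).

Demanding sig9 again yields 1.
0 derived signals run: none.
The nodes whose values change: src1.
Note the shortcut — nothing in the graph depends on src1 at all, so no recomputation happens.

First demand of the output computes:
  sig2 = max2(-1, -3) = -1
  sig4 = max2(-3, -1) = -1
  sig5 = min2(-1, -1) = -1
  sig7 = absv(-1) = 1
  sig8 = min2(-1, 1) = -1
  sig9 = absv(-1) = 1

After the edit, cleaning proceeds:
  no node depends on src1 at all; the second demand re-runs nothing.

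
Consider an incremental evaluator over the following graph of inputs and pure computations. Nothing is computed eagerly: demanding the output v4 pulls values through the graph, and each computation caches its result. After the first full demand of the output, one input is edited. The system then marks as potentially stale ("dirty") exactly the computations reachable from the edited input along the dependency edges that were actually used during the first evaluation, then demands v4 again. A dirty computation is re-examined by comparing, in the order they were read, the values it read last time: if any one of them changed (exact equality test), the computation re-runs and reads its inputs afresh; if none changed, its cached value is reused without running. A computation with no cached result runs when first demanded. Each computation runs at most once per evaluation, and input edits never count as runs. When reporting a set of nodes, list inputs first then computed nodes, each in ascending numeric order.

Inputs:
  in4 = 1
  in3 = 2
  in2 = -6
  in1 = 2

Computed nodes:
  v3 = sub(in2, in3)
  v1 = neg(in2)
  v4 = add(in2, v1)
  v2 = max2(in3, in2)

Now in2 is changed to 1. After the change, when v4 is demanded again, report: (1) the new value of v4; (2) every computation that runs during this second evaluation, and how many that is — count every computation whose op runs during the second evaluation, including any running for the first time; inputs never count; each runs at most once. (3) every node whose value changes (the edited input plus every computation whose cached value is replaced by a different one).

Initial pass — values computed on the first demand:
  v1 = neg(-6) = 6
  v4 = add(-6, 6) = 0

Second demand — change propagation:
  v1: re-runs because in2 -6->1; new result -1.
  v4: re-runs because in2 -6->1; v1 6->-1; new result 0 (unchanged).

v4 now evaluates to 0.
Run set: v1, v4 (2 run).
Changed values: in2, v1.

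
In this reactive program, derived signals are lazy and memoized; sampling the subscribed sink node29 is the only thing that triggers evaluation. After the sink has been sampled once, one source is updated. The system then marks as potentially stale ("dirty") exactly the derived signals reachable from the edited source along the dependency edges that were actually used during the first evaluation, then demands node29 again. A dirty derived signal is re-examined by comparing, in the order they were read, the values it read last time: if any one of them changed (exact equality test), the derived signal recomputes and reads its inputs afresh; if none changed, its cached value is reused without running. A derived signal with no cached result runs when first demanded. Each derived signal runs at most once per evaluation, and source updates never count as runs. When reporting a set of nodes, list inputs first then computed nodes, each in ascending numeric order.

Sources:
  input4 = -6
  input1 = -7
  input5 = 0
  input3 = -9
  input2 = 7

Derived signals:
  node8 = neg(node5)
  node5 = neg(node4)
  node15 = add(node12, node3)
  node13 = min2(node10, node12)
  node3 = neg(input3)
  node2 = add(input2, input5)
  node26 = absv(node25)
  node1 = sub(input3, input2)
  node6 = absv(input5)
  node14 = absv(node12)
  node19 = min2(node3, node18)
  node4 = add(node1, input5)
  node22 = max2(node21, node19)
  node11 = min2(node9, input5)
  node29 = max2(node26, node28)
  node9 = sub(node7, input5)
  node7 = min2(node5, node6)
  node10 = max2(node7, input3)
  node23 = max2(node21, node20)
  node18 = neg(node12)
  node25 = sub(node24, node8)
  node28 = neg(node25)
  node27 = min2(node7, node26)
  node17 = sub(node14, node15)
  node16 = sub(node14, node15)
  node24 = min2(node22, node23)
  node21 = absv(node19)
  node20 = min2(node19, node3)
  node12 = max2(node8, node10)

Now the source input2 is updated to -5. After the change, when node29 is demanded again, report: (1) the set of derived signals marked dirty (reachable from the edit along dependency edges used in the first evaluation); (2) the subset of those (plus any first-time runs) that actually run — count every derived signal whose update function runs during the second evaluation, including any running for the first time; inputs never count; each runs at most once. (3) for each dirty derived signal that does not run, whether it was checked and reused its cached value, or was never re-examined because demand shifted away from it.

First demand of the output computes:
  node1 = sub(-9, 7) = -16
  node3 = neg(-9) = 9
  node4 = add(-16, 0) = -16
  node5 = neg(-16) = 16
  node6 = absv(0) = 0
  node7 = min2(16, 0) = 0
  node8 = neg(16) = -16
  node10 = max2(0, -9) = 0
  node12 = max2(-16, 0) = 0
  node18 = neg(0) = 0
  node19 = min2(9, 0) = 0
  node20 = min2(0, 9) = 0
  node21 = absv(0) = 0
  node22 = max2(0, 0) = 0
  node23 = max2(0, 0) = 0
  node24 = min2(0, 0) = 0
  node25 = sub(0, -16) = 16
  node26 = absv(16) = 16
  node28 = neg(16) = -16
  node29 = max2(16, -16) = 16

After the edit, cleaning proceeds:
  node1: a read changed (input2 7->-5) — executes, giving -4.
  node4: a read changed (node1 -16->-4) — executes, giving -4.
  node5: a read changed (node4 -16->-4) — executes, giving 4.
  node7: a read changed (node5 16->4) — executes, giving 0 — identical to its old value.
  node8: a read changed (node5 16->4) — executes, giving -4.
  node10: dirty, but its reads are unchanged (node7 unchanged, input3 unchanged); cached 0 stands.
  node12: a read changed (node8 -16->-4) — executes, giving 0 — identical to its old value.
  node18: dirty, but its reads are unchanged (node12 unchanged); cached 0 stands.
  node19: dirty, but its reads are unchanged (node3 unchanged, node18 unchanged); cached 0 stands.
  node20: dirty, but its reads are unchanged (node19 unchanged, node3 unchanged); cached 0 stands.
  node21: dirty, but its reads are unchanged (node19 unchanged); cached 0 stands.
  node22: dirty, but its reads are unchanged (node21 unchanged, node19 unchanged); cached 0 stands.
  node23: dirty, but its reads are unchanged (node21 unchanged, node20 unchanged); cached 0 stands.
  node24: dirty, but its reads are unchanged (node22 unchanged, node23 unchanged); cached 0 stands.
  node25: a read changed (node8 -16->-4) — executes, giving 4.
  node26: a read changed (node25 16->4) — executes, giving 4.
  node28: a read changed (node25 16->4) — executes, giving -4.
  node29: a read changed (node26 16->4; node28 -16->-4) — executes, giving 4.

Note where the cutoff bites: node10 is checked, finds nothing changed, and keeps its cache.

The edit dirties: node1, node4, node5, node7, node8, node10, node12, node18, node19, node20, node21, node22, node23, node24, node25, node26, node28, node29.
10 derived signals run: node1, node4, node5, node7, node8, node12, node25, node26, node28, node29.
Cache hits after checking: node10, node18, node19, node20, node21, node22, node23, node24.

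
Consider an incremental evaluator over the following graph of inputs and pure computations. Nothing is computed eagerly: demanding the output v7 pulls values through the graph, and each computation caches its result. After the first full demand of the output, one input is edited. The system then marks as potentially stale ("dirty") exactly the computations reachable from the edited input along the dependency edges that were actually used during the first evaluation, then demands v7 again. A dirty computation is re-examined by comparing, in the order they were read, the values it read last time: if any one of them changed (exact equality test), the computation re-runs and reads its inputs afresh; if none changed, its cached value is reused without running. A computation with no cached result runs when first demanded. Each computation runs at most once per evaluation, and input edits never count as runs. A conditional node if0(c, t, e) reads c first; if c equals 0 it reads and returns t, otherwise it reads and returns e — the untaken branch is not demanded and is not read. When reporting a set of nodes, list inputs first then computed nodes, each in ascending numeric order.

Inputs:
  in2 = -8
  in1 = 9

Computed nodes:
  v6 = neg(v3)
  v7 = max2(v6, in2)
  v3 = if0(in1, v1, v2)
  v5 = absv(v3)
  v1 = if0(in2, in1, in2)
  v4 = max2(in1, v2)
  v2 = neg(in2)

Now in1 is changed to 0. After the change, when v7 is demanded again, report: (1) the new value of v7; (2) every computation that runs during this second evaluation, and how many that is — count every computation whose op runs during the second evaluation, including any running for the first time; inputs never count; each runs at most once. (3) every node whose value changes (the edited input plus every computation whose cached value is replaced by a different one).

v7 now evaluates to 8.
Run set: v1, v3, v6, v7 (4 run).
Changed values: in1, v3, v6, v7.
The important point: the flipped condition pulls in fresh nodes; v1 runs for the first time.

Initial pass — values computed on the first demand:
  v2 = neg(-8) = 8
  v3 = if0(in1=9 -> else branch v2) = 8
  v6 = neg(8) = -8
  v7 = max2(-8, -8) = -8

Second demand — change propagation:
  v1: newly demanded (no cache) — executes and yields -8.
  v3: re-runs because in1 9->0; new result -8.
  v6: re-runs because v3 8->-8; new result 8.
  v7: re-runs because v6 -8->8; new result 8.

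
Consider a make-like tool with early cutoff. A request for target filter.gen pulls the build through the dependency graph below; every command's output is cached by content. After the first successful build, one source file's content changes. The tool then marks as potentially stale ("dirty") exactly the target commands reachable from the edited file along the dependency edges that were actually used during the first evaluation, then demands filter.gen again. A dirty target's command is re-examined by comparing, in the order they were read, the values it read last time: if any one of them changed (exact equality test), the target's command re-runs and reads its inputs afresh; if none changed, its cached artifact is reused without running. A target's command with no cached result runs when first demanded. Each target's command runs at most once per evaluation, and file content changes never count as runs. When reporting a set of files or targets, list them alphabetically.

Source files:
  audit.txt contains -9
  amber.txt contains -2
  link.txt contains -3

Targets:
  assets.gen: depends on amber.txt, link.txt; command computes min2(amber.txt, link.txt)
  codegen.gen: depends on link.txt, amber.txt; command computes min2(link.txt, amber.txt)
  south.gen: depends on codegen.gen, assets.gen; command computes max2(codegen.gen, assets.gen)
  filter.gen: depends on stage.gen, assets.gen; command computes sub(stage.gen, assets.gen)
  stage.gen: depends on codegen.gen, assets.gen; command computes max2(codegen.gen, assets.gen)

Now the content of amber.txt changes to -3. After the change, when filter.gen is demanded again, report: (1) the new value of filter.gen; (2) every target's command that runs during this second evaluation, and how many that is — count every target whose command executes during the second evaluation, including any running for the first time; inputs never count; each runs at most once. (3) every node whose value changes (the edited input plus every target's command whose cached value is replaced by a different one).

Demanding filter.gen again yields 0.
2 target commands run: assets.gen, codegen.gen.
The nodes whose values change: amber.txt.
Note where the cutoff bites: stage.gen is checked, finds nothing changed, and keeps its cache.

First demand of the output computes:
  assets.gen = min2(-2, -3) = -3
  codegen.gen = min2(-3, -2) = -3
  stage.gen = max2(-3, -3) = -3
  filter.gen = sub(-3, -3) = 0

After the edit, cleaning proceeds:
  assets.gen: a read changed (amber.txt -2->-3) — executes, giving -3 — identical to its old value.
  codegen.gen: a read changed (amber.txt -2->-3) — executes, giving -3 — identical to its old value.
  stage.gen: dirty, but its reads are unchanged (codegen.gen unchanged, assets.gen unchanged); cached -3 stands.
  filter.gen: dirty, but its reads are unchanged (stage.gen unchanged, assets.gen unchanged); cached 0 stands.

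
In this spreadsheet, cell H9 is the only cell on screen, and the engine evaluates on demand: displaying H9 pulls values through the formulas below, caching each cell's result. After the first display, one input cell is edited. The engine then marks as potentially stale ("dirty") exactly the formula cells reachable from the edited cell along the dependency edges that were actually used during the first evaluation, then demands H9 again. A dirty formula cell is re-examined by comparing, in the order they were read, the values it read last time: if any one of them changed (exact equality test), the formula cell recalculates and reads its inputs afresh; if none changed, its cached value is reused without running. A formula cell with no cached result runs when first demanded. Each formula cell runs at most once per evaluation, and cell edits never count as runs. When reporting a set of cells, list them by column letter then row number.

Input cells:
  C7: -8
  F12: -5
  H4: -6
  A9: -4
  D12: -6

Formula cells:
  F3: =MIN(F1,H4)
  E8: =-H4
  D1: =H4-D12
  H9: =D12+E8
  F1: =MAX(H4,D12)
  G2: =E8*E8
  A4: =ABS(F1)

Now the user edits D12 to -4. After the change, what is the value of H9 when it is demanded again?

Initial pass — values computed on the first demand:
  E8 = -(-6) = 6
  H9 = -6 + 6 = 0

Second demand — change propagation:
  H9: re-runs because D12 -6->-4; new result 2.

H9 now evaluates to 2.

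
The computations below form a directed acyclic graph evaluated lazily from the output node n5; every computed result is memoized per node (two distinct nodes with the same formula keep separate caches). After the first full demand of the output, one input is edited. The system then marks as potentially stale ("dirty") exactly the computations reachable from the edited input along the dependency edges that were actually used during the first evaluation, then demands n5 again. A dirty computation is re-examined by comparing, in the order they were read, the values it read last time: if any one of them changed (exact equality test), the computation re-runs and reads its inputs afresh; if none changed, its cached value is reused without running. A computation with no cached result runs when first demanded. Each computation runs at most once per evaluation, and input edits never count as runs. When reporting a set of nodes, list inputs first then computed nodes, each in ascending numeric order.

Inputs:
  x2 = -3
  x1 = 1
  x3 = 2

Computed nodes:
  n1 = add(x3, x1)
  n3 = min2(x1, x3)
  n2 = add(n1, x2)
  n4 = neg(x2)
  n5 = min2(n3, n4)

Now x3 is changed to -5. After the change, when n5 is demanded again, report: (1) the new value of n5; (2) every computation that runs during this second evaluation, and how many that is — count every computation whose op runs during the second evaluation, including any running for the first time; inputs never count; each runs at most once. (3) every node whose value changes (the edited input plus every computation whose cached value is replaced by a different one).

Demanding n5 again yields -5.
2 computations run: n3, n5.
The nodes whose values change: x3, n3, n5.

First demand of the output computes:
  n3 = min2(1, 2) = 1
  n4 = neg(-3) = 3
  n5 = min2(1, 3) = 1

After the edit, cleaning proceeds:
  n3: a read changed (x3 2->-5) — executes, giving -5.
  n5: a read changed (n3 1->-5) — executes, giving -5.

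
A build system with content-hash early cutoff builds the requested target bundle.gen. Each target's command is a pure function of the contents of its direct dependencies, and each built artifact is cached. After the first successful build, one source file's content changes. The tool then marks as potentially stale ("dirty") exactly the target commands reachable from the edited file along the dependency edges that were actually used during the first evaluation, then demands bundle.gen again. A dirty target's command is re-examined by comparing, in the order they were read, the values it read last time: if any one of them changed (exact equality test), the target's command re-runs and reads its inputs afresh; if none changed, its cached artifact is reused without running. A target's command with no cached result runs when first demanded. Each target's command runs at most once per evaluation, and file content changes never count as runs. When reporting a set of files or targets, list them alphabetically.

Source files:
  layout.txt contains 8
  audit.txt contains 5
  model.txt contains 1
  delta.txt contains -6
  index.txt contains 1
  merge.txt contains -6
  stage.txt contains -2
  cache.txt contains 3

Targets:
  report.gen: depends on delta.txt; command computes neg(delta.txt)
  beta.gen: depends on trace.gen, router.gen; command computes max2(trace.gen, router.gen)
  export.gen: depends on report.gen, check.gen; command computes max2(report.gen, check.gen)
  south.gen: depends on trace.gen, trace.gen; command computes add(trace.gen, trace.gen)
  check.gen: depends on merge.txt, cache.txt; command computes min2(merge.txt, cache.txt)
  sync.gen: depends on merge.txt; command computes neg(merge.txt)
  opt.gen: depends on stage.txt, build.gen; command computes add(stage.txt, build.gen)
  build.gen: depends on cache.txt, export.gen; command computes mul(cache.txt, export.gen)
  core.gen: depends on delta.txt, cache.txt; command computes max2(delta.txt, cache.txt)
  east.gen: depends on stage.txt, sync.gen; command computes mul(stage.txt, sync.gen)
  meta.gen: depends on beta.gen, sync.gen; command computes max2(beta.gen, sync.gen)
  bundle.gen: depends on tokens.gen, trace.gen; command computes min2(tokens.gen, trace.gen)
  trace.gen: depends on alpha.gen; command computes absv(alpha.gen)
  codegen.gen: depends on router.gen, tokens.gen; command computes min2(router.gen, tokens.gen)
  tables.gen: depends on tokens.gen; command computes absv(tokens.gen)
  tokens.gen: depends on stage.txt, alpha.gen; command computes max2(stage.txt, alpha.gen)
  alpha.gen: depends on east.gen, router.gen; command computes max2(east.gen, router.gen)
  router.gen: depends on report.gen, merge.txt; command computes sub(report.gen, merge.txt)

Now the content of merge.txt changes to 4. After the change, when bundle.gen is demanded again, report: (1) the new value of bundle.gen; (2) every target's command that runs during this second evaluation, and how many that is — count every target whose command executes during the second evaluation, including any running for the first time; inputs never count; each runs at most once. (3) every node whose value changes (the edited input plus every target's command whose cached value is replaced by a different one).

New value of bundle.gen: 8.
Target commands that run: alpha.gen, bundle.gen, east.gen, router.gen, sync.gen, tokens.gen, trace.gen — 7 in total.
Values that change: alpha.gen, bundle.gen, east.gen, merge.txt, router.gen, sync.gen, tokens.gen, trace.gen.

First evaluation (everything demanded from the output):
  report.gen = neg(-6) = 6
  router.gen = sub(6, -6) = 12
  sync.gen = neg(-6) = 6
  east.gen = mul(-2, 6) = -12
  alpha.gen = max2(-12, 12) = 12
  tokens.gen = max2(-2, 12) = 12
  trace.gen = absv(12) = 12
  bundle.gen = min2(12, 12) = 12

Propagation after the edit:
  router.gen: runs — merge.txt -6->4; result 2.
  sync.gen: runs — merge.txt -6->4; result -4.
  east.gen: runs — sync.gen 6->-4; result 8.
  alpha.gen: runs — east.gen -12->8; router.gen 12->2; result 8.
  tokens.gen: runs — alpha.gen 12->8; result 8.
  trace.gen: runs — alpha.gen 12->8; result 8.
  bundle.gen: runs — tokens.gen 12->8; trace.gen 12->8; result 8.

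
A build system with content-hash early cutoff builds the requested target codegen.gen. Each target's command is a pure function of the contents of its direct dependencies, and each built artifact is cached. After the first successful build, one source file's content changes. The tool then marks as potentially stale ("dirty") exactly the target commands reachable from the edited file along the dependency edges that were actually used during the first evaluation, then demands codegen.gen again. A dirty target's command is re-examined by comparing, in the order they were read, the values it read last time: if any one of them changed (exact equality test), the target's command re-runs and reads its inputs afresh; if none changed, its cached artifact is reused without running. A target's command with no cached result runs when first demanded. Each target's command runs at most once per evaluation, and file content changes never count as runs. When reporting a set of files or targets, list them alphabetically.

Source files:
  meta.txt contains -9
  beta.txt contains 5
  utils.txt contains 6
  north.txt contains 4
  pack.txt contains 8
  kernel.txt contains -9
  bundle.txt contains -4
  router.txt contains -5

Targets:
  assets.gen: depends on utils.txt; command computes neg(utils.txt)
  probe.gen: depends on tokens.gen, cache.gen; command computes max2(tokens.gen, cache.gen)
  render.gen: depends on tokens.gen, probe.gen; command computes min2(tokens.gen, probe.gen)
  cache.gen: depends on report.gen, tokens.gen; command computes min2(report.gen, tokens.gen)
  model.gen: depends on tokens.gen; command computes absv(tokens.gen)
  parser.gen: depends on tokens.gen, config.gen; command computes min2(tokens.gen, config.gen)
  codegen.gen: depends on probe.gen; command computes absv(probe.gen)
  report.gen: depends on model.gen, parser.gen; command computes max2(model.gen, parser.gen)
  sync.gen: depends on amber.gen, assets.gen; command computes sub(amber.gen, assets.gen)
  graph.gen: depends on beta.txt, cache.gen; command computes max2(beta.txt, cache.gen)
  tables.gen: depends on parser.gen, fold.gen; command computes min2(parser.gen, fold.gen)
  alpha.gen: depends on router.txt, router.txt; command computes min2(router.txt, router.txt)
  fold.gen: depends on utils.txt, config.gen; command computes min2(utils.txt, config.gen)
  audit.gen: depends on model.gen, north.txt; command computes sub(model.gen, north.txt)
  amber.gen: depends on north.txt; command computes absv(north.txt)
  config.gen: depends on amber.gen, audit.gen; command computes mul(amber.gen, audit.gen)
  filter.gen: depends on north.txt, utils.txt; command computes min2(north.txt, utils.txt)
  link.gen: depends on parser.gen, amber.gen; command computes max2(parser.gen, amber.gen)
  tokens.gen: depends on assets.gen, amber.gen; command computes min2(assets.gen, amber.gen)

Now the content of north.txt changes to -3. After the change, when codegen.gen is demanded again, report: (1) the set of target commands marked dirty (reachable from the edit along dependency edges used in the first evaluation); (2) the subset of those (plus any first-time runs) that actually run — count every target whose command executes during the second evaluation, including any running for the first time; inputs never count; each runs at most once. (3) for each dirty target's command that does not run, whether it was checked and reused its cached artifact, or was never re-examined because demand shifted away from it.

First evaluation (everything demanded from the output):
  amber.gen = absv(4) = 4
  assets.gen = neg(6) = -6
  tokens.gen = min2(-6, 4) = -6
  model.gen = absv(-6) = 6
  audit.gen = sub(6, 4) = 2
  config.gen = mul(4, 2) = 8
  parser.gen = min2(-6, 8) = -6
  report.gen = max2(6, -6) = 6
  cache.gen = min2(6, -6) = -6
  probe.gen = max2(-6, -6) = -6
  codegen.gen = absv(-6) = 6

Propagation after the edit:
  amber.gen: runs — north.txt 4->-3; result 3.
  tokens.gen: runs — amber.gen 4->3; result -6 (same value as before).
  model.gen: checked — values it read are unchanged (tokens.gen unchanged); reused cached 6 without running.
  audit.gen: runs — north.txt 4->-3; result 9.
  config.gen: runs — amber.gen 4->3; audit.gen 2->9; result 27.
  parser.gen: runs — config.gen 8->27; result -6 (same value as before).
  report.gen: checked — values it read are unchanged (model.gen unchanged, parser.gen unchanged); reused cached 6 without running.
  cache.gen: checked — values it read are unchanged (report.gen unchanged, tokens.gen unchanged); reused cached -6 without running.
  probe.gen: checked — values it read are unchanged (tokens.gen unchanged, cache.gen unchanged); reused cached -6 without running.
  codegen.gen: checked — values it read are unchanged (probe.gen unchanged); reused cached 6 without running.

Key observation: the cutoff stops propagation at model.gen — its inputs' values are unchanged, so it reuses its cache.

Marked dirty: amber.gen, audit.gen, cache.gen, codegen.gen, config.gen, model.gen, parser.gen, probe.gen, report.gen, tokens.gen.
Target commands that run: amber.gen, audit.gen, config.gen, parser.gen, tokens.gen — 5 in total.
Checked but reused from cache: cache.gen, codegen.gen, model.gen, probe.gen, report.gen.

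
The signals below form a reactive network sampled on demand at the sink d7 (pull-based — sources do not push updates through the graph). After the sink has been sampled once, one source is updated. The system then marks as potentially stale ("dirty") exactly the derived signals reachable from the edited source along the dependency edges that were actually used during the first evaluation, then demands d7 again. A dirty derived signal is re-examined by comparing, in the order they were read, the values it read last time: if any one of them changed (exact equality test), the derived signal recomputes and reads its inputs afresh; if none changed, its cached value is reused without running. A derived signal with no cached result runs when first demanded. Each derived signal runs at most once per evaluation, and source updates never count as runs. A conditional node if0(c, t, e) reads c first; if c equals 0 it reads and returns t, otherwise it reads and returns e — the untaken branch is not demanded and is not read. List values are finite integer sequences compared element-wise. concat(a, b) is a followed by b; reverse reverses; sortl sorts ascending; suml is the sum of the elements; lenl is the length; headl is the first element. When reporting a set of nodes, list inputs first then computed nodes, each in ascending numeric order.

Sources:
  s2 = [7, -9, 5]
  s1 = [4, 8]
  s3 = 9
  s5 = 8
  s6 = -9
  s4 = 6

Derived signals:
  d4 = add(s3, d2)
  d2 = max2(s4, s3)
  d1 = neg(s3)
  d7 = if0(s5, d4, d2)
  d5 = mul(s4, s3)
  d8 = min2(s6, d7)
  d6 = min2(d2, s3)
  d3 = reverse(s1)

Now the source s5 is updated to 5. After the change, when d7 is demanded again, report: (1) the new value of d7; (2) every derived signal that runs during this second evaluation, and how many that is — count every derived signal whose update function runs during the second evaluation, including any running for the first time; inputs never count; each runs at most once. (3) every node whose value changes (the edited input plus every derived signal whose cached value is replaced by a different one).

Initial pass — values computed on the first demand:
  d2 = max2(6, 9) = 9
  d7 = if0(s5=8 -> else branch d2) = 9

Second demand — change propagation:
  d7: re-runs because s5 8->5; new result 9 (unchanged).

d7 now evaluates to 9.
Run set: d7 (1 run).
Changed values: s5.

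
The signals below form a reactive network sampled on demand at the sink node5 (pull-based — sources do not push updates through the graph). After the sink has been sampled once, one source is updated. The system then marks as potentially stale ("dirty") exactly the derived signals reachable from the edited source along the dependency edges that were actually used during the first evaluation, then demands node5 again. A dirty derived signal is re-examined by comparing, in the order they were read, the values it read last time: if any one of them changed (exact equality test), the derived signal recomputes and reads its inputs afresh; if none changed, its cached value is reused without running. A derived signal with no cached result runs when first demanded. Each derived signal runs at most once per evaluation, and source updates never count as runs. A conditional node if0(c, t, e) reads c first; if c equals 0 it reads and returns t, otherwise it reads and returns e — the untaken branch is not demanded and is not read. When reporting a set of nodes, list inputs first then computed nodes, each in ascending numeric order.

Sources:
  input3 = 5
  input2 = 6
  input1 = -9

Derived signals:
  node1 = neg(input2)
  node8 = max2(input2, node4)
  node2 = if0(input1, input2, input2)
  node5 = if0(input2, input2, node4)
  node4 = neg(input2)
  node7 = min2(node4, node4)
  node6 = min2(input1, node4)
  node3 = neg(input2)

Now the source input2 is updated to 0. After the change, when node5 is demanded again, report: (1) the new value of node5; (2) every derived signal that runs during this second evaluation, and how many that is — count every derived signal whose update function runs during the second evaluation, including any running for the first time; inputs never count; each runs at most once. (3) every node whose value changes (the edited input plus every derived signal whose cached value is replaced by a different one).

Initial pass — values computed on the first demand:
  node4 = neg(6) = -6
  node5 = if0(input2=6 -> else branch node4) = -6

Second demand — change propagation:
  node4: dirty yet unreached — the second evaluation never asks for it.
  node5: re-runs because input2 6->0; new result 0.

The important point: the flipped condition redirects demand; node4 is left stale, never re-checked.

node5 now evaluates to 0.
Run set: node5 (1 run).
Changed values: input2, node5.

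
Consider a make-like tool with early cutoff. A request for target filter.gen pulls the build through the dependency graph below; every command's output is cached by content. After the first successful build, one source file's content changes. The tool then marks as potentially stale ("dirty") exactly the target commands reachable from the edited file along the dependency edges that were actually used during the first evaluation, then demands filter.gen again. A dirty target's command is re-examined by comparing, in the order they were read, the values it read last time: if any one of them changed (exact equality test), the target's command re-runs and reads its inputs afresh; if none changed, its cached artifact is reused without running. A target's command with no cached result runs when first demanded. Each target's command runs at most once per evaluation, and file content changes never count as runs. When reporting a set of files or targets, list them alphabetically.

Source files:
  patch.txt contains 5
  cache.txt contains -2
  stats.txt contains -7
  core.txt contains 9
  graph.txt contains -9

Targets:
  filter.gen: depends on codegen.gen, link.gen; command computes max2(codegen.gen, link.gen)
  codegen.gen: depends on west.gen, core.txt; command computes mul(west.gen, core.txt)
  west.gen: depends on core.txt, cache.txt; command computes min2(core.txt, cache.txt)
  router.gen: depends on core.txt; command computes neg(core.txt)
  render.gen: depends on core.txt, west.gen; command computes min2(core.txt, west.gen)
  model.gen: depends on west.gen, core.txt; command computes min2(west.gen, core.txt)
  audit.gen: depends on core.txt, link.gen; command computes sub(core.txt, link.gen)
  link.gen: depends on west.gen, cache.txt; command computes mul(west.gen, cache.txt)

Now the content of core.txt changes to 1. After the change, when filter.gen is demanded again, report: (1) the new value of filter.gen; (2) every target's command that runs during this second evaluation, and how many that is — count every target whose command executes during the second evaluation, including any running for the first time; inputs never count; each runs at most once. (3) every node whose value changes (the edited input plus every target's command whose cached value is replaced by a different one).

Demanding filter.gen again yields 4.
3 target commands run: codegen.gen, filter.gen, west.gen.
The nodes whose values change: codegen.gen, core.txt.
Note where the cutoff bites: link.gen is checked, finds nothing changed, and keeps its cache.

First demand of the output computes:
  west.gen = min2(9, -2) = -2
  codegen.gen = mul(-2, 9) = -18
  link.gen = mul(-2, -2) = 4
  filter.gen = max2(-18, 4) = 4

After the edit, cleaning proceeds:
  west.gen: a read changed (core.txt 9->1) — executes, giving -2 — identical to its old value.
  codegen.gen: a read changed (core.txt 9->1) — executes, giving -2.
  link.gen: dirty, but its reads are unchanged (west.gen unchanged, cache.txt unchanged); cached 4 stands.
  filter.gen: a read changed (codegen.gen -18->-2) — executes, giving 4 — identical to its old value.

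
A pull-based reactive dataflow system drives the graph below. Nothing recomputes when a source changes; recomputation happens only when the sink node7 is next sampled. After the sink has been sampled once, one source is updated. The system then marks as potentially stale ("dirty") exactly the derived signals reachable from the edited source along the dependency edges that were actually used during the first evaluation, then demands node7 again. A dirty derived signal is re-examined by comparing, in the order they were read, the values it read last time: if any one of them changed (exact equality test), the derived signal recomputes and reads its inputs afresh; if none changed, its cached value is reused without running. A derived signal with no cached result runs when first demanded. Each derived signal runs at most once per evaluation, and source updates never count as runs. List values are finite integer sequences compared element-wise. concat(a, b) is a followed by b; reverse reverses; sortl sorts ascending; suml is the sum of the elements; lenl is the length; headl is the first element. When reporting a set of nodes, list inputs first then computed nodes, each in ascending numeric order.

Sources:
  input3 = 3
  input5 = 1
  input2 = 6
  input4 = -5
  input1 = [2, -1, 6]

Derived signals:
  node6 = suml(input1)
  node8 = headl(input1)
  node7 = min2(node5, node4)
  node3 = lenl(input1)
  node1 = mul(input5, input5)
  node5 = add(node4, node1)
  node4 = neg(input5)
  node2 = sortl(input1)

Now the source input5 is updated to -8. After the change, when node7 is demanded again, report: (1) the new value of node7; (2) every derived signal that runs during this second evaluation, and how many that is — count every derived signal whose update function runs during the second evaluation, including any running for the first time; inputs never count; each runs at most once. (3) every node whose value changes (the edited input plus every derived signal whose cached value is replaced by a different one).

New value of node7: 8.
Derived signals that run: node1, node4, node5, node7 — 4 in total.
Values that change: input5, node1, node4, node5, node7.

First evaluation (everything demanded from the output):
  node1 = mul(1, 1) = 1
  node4 = neg(1) = -1
  node5 = add(-1, 1) = 0
  node7 = min2(0, -1) = -1

Propagation after the edit:
  node1: runs — input5 1->-8; input5 1->-8; result 64.
  node4: runs — input5 1->-8; result 8.
  node5: runs — node4 -1->8; node1 1->64; result 72.
  node7: runs — node5 0->72; node4 -1->8; result 8.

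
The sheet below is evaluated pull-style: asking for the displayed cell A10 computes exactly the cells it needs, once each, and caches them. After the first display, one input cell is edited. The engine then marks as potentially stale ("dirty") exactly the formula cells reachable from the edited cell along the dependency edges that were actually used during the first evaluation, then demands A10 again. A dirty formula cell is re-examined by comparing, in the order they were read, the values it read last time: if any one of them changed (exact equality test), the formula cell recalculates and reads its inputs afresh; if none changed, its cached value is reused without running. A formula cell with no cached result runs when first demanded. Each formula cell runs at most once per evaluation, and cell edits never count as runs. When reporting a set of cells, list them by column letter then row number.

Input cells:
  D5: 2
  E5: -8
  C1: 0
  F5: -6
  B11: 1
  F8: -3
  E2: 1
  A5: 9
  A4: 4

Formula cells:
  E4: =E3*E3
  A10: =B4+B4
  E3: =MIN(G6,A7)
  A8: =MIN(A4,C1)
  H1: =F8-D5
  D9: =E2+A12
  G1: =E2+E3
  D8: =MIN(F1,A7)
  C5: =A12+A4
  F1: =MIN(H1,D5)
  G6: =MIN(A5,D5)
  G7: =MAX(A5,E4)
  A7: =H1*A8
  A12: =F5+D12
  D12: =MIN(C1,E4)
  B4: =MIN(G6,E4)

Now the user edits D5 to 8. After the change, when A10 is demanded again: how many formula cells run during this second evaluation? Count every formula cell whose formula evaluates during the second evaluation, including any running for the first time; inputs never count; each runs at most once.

First demand of the output computes:
  A8 = MIN(4, 0) = 0
  G6 = MIN(9, 2) = 2
  H1 = -3 - 2 = -5
  A7 = -5 * 0 = 0
  E3 = MIN(2, 0) = 0
  E4 = 0 * 0 = 0
  B4 = MIN(2, 0) = 0
  A10 = 0 + 0 = 0

After the edit, cleaning proceeds:
  G6: a read changed (D5 2->8) — executes, giving 8.
  H1: a read changed (D5 2->8) — executes, giving -11.
  A7: a read changed (H1 -5->-11) — executes, giving 0 — identical to its old value.
  E3: a read changed (G6 2->8) — executes, giving 0 — identical to its old value.
  E4: dirty, but its reads are unchanged (E3 unchanged, E3 unchanged); cached 0 stands.
  B4: a read changed (G6 2->8) — executes, giving 0 — identical to its old value.
  A10: dirty, but its reads are unchanged (B4 unchanged, B4 unchanged); cached 0 stands.

Note where the cutoff bites: E4 is checked, finds nothing changed, and keeps its cache.

5 formula cells run: A7, B4, E3, G6, H1.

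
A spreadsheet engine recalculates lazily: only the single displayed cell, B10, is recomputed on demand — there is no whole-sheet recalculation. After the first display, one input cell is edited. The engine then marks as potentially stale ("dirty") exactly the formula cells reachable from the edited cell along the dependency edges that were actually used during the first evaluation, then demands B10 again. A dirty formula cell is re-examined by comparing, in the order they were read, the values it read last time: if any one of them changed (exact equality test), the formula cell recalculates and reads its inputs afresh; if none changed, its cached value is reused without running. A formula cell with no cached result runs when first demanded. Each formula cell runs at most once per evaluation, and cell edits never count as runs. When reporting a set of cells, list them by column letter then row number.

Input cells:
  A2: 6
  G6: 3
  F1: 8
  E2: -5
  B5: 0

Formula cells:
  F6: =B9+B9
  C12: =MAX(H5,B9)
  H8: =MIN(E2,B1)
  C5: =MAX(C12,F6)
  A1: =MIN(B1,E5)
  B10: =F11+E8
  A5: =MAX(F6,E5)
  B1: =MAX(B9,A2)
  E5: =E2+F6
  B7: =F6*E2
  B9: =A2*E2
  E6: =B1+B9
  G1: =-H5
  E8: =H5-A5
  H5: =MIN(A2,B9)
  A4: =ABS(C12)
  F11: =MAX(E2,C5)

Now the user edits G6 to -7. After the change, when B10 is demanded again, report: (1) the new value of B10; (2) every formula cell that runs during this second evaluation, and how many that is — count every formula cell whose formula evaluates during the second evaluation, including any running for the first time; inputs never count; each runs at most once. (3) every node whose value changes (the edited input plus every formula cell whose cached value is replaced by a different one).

First evaluation (everything demanded from the output):
  B9 = 6 * -5 = -30
  F6 = -30 + -30 = -60
  E5 = -5 + -60 = -65
  A5 = MAX(-60, -65) = -60
  H5 = MIN(6, -30) = -30
  C12 = MAX(-30, -30) = -30
  C5 = MAX(-30, -60) = -30
  E8 = -30 - -60 = 30
  F11 = MAX(-5, -30) = -5
  B10 = -5 + 30 = 25

Propagation after the edit:
  G6 feeds no computation that the output demands — nothing is marked dirty and nothing runs.

Key observation: G6 is never demanded by the output, so the edit triggers no recomputation at all.

New value of B10: 25.
Formula cells that run: none — 0 in total.
Values that change: G6.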